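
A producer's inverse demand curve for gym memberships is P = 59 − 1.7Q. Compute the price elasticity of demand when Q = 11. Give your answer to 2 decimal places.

-2.16

At Q = 11, P = 59 − 1.7(11) = 40.30.
dP/dQ = −1.7, so dQ/dP = 1/(−1.7) = -0.588.
ε = (dQ/dP)(P/Q) = (-0.588)(40.30/11).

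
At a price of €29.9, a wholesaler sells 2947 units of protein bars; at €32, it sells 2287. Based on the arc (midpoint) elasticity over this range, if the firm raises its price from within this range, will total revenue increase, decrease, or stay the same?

decrease

Arc ε = (-660/2.1)(30.95/2617.0) ≈ -3.717.
|ε| = 3.72 > 1, so demand is elastic. A price rise therefore reduces total revenue.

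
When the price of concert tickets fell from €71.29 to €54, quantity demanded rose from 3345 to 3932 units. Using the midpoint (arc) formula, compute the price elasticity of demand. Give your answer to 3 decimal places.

-0.585

ΔQ = 3932 − 3345 = 587; ΔP = 54 − 71.29 = -17.29.
Midpoints: P̄ = 62.65, Q̄ = 3638.5.
ε = (ΔQ/ΔP)(P̄/Q̄) = (587/-17.29)(62.65/3638.5).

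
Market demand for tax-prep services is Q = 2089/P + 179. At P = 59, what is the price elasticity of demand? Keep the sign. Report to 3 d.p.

At P = 59, Q = 214.407.
dQ/dP = −2089/P² = -0.600.
ε = (dQ/dP)(P/Q) = (-0.600)(59/214.407).
|ε| < 1, so demand is inelastic at this price.

-0.165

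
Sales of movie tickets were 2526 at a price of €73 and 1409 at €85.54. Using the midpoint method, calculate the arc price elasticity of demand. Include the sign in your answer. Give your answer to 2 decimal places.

-3.59

ΔQ = 1409 − 2526 = -1117; ΔP = 85.54 − 73 = 12.54.
Midpoints: P̄ = 79.27, Q̄ = 1967.5.
ε = (ΔQ/ΔP)(P̄/Q̄) = (-1117/12.54)(79.27/1967.5).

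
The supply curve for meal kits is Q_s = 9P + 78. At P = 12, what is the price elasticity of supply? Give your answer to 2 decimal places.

At P = 12, Q_s = 186.
dQ_s/dP = 9.
ε_s = (dQ_s/dP)(P/Q_s) = (9)(12/186).

0.58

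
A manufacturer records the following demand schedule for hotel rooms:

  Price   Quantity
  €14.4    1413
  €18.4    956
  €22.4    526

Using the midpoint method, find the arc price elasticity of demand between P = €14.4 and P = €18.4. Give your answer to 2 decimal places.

At P = 14.4, Q = 1413; at P = 18.4, Q = 956.
ΔQ = -457, ΔP = 4.0. Midpoints: P̄ = 16.40, Q̄ = 1184.5.
ε = (ΔQ/ΔP)(P̄/Q̄) = (-457/4.0)(16.40/1184.5).

-1.58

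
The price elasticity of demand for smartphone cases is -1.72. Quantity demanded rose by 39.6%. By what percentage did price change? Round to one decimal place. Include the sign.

%ΔP ≈ %ΔQ / ε = (39.6%)/(-1.72) = -23.02%.

-23.0%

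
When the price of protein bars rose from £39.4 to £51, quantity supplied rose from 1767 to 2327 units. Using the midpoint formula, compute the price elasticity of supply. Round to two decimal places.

1.07

ΔQ = 2327 − 1767 = 560; ΔP = 51 − 39.4 = 11.6.
Midpoints: P̄ = 45.20, Q̄ = 2047.0.
ε_s = (ΔQ/ΔP)(P̄/Q̄) = (560/11.6)(45.20/2047.0).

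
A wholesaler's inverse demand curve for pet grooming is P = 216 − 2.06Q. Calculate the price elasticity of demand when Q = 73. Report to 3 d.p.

-0.436

At Q = 73, P = 216 − 2.06(73) = 65.62.
dP/dQ = −2.06, so dQ/dP = 1/(−2.06) = -0.485.
ε = (dQ/dP)(P/Q) = (-0.485)(65.62/73).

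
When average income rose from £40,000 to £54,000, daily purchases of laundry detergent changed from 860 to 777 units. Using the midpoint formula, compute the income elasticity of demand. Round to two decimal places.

ΔQ = -83, ΔI = 14000. Midpoints: Ī = 47,000, Q̄ = 818.5.
ε_I = (ΔQ/ΔI)(Ī/Q̄) = (-83/14000)(47000/818.5).
ε_I < 0, so the good is inferior.

-0.34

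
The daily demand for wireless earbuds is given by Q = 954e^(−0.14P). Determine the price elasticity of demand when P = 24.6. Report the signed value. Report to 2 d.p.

At P = 24.6, Q = 30.468.
dQ/dP = −0.14·954e^(−0.14P) = −0.14Q = -4.265.
ε = (dQ/dP)(P/Q) = (-4.265)(24.6/30.468).

-3.44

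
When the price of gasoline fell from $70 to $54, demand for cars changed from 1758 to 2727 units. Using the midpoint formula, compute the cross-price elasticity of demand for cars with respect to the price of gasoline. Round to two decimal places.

ΔQ_x = 2727 − 1758 = 969; ΔP_y = 54 − 70 = -16.
Midpoints: P̄_y = 62.00, Q̄_x = 2242.5.
ε_xy = (ΔQ_x/ΔP_y)(P̄_y/Q̄_x) = (969/-16)(62.00/2242.5).

-1.67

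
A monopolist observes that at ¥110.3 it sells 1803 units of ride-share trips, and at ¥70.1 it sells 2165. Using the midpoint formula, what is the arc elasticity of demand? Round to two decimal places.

ΔQ = 2165 − 1803 = 362; ΔP = 70.1 − 110.3 = -40.2.
Midpoints: P̄ = 90.20, Q̄ = 1984.0.
ε = (ΔQ/ΔP)(P̄/Q̄) = (362/-40.2)(90.20/1984.0).

-0.41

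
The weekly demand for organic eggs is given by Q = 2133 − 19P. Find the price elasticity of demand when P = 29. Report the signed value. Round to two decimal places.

-0.35

At P = 29, Q = 1582.
dQ/dP = −19.
ε = (dQ/dP)(P/Q) = (-19)(29/1582).
|ε| < 1, so demand is inelastic at this price.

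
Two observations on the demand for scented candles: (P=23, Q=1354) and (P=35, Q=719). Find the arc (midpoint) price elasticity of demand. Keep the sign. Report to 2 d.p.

-1.48

ΔQ = 719 − 1354 = -635; ΔP = 35 − 23 = 12.
Midpoints: P̄ = 29.00, Q̄ = 1036.5.
ε = (ΔQ/ΔP)(P̄/Q̄) = (-635/12)(29.00/1036.5).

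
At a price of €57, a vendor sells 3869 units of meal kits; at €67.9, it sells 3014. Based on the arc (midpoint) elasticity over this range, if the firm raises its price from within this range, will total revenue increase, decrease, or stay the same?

decrease

Arc ε = (-855/10.9)(62.45/3441.5) ≈ -1.423.
|ε| = 1.42 > 1, so demand is elastic. A price rise therefore reduces total revenue.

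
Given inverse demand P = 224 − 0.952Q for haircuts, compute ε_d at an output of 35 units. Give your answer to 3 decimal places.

At Q = 35, P = 224 − 0.952(35) = 190.68.
dP/dQ = −0.952, so dQ/dP = 1/(−0.952) = -1.050.
ε = (dQ/dP)(P/Q) = (-1.050)(190.68/35).

-5.723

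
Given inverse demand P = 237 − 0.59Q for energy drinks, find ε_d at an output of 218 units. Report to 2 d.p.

At Q = 218, P = 237 − 0.59(218) = 108.38.
dP/dQ = −0.59, so dQ/dP = 1/(−0.59) = -1.695.
ε = (dQ/dP)(P/Q) = (-1.695)(108.38/218).

-0.84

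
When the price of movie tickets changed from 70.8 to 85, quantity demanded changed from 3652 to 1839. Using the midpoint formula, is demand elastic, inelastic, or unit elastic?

Arc ε ≈ -3.623.
|ε| = 3.62 > 1.

elastic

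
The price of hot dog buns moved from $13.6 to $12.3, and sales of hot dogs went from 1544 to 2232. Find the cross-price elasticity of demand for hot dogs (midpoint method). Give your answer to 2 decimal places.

ΔQ_x = 2232 − 1544 = 688; ΔP_y = 12.3 − 13.6 = -1.3.
Midpoints: P̄_y = 12.95, Q̄_x = 1888.0.
ε_xy = (ΔQ_x/ΔP_y)(P̄_y/Q̄_x) = (688/-1.3)(12.95/1888.0).

-3.63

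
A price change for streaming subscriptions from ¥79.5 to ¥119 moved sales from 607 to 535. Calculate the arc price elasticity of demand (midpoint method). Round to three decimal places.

-0.317

ΔQ = 535 − 607 = -72; ΔP = 119 − 79.5 = 39.5.
Midpoints: P̄ = 99.25, Q̄ = 571.0.
ε = (ΔQ/ΔP)(P̄/Q̄) = (-72/39.5)(99.25/571.0).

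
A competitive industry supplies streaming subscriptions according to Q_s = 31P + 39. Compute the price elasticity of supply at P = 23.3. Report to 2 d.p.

0.95

At P = 23.3, Q_s = 761.30.
dQ_s/dP = 31.
ε_s = (dQ_s/dP)(P/Q_s) = (31)(23.3/761.30).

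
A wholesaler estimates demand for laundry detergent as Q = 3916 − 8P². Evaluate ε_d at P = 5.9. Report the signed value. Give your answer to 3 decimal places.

-0.153

At P = 5.9, Q = 3637.520.
dQ/dP = −16P = -94.400.
ε = (dQ/dP)(P/Q) = (-94.400)(5.9/3637.520).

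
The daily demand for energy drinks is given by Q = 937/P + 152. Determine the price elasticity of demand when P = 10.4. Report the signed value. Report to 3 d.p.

At P = 10.4, Q = 242.096.
dQ/dP = −937/P² = -8.663.
ε = (dQ/dP)(P/Q) = (-8.663)(10.4/242.096).
|ε| < 1, so demand is inelastic at this price.

-0.372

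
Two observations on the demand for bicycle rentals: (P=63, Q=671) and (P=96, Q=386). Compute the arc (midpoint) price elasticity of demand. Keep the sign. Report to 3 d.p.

-1.299

ΔQ = 386 − 671 = -285; ΔP = 96 − 63 = 33.
Midpoints: P̄ = 79.50, Q̄ = 528.5.
ε = (ΔQ/ΔP)(P̄/Q̄) = (-285/33)(79.50/528.5).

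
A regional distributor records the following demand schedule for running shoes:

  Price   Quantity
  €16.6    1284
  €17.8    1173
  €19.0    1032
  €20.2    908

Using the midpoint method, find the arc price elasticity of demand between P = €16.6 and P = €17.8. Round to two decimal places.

-1.30

At P = 16.6, Q = 1284; at P = 17.8, Q = 1173.
ΔQ = -111, ΔP = 1.2. Midpoints: P̄ = 17.20, Q̄ = 1228.5.
ε = (ΔQ/ΔP)(P̄/Q̄) = (-111/1.2)(17.20/1228.5).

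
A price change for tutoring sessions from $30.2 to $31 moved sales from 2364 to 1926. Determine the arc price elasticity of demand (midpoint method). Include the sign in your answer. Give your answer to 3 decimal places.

-7.810

ΔQ = 1926 − 2364 = -438; ΔP = 31 − 30.2 = 0.8.
Midpoints: P̄ = 30.60, Q̄ = 2145.0.
ε = (ΔQ/ΔP)(P̄/Q̄) = (-438/0.8)(30.60/2145.0).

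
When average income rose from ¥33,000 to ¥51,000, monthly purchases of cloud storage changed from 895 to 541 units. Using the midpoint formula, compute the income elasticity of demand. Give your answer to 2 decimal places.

-1.15

ΔQ = -354, ΔI = 18000. Midpoints: Ī = 42,000, Q̄ = 718.0.
ε_I = (ΔQ/ΔI)(Ī/Q̄) = (-354/18000)(42000/718.0).
ε_I < 0, so the good is inferior.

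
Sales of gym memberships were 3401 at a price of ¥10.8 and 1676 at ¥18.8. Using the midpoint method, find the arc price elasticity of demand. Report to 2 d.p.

ΔQ = 1676 − 3401 = -1725; ΔP = 18.8 − 10.8 = 8.
Midpoints: P̄ = 14.80, Q̄ = 2538.5.
ε = (ΔQ/ΔP)(P̄/Q̄) = (-1725/8)(14.80/2538.5).

-1.26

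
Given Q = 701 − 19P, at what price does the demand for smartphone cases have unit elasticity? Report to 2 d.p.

18.45

For linear demand Q = a − bP, ε = −bP/(a − bP). |ε| = 1 when bP = a − bP, i.e. P = a/(2b).
P = 701/(2·19) = 701/38 = 18.4474.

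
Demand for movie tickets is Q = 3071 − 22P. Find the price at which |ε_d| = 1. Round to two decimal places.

For linear demand Q = a − bP, ε = −bP/(a − bP). |ε| = 1 when bP = a − bP, i.e. P = a/(2b).
P = 3071/(2·22) = 3071/44 = 69.7955.

69.80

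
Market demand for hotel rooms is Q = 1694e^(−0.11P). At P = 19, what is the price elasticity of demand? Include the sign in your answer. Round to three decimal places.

-2.090

At P = 19, Q = 209.526.
dQ/dP = −0.11·1694e^(−0.11P) = −0.11Q = -23.048.
ε = (dQ/dP)(P/Q) = (-23.048)(19/209.526).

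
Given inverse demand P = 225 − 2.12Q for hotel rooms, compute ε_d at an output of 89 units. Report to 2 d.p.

-0.19

At Q = 89, P = 225 − 2.12(89) = 36.32.
dP/dQ = −2.12, so dQ/dP = 1/(−2.12) = -0.472.
ε = (dQ/dP)(P/Q) = (-0.472)(36.32/89).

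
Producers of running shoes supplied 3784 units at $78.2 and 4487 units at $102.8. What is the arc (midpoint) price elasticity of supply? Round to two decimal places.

ΔQ = 4487 − 3784 = 703; ΔP = 102.8 − 78.2 = 24.6.
Midpoints: P̄ = 90.50, Q̄ = 4135.5.
ε_s = (ΔQ/ΔP)(P̄/Q̄) = (703/24.6)(90.50/4135.5).

0.63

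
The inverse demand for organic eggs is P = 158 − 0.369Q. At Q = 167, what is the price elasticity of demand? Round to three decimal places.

At Q = 167, P = 158 − 0.369(167) = 96.38.
dP/dQ = −0.369, so dQ/dP = 1/(−0.369) = -2.710.
ε = (dQ/dP)(P/Q) = (-2.710)(96.38/167).

-1.564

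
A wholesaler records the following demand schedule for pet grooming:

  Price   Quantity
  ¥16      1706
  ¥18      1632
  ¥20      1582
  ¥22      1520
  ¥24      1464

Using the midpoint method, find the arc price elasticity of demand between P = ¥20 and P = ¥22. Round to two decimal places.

At P = 20, Q = 1582; at P = 22, Q = 1520.
ΔQ = -62, ΔP = 2. Midpoints: P̄ = 21.00, Q̄ = 1551.0.
ε = (ΔQ/ΔP)(P̄/Q̄) = (-62/2)(21.00/1551.0).

-0.42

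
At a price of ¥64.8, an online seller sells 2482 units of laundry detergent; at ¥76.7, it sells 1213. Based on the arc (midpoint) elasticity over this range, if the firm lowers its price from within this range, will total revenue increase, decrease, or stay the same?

increase

Arc ε = (-1269/11.9)(70.75/1847.5) ≈ -4.084.
|ε| = 4.08 > 1, so demand is elastic. A price cut therefore raises total revenue.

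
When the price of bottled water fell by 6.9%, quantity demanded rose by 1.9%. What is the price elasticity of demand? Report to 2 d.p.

-0.28

ε = %ΔQ / %ΔP = (1.9)/(-6.9) = -0.275.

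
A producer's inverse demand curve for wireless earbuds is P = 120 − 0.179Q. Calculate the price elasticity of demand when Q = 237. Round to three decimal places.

-1.829

At Q = 237, P = 120 − 0.179(237) = 77.58.
dP/dQ = −0.179, so dQ/dP = 1/(−0.179) = -5.587.
ε = (dQ/dP)(P/Q) = (-5.587)(77.58/237).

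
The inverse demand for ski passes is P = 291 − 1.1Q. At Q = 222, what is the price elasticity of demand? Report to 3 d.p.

At Q = 222, P = 291 − 1.1(222) = 46.80.
dP/dQ = −1.1, so dQ/dP = 1/(−1.1) = -0.909.
ε = (dQ/dP)(P/Q) = (-0.909)(46.80/222).

-0.192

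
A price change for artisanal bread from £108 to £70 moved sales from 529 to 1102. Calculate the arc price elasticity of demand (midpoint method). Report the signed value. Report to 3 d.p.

-1.646

ΔQ = 1102 − 529 = 573; ΔP = 70 − 108 = -38.
Midpoints: P̄ = 89.00, Q̄ = 815.5.
ε = (ΔQ/ΔP)(P̄/Q̄) = (573/-38)(89.00/815.5).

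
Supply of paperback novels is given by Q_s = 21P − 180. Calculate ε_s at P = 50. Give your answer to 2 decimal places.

At P = 50, Q_s = 870.
dQ_s/dP = 21.
ε_s = (dQ_s/dP)(P/Q_s) = (21)(50/870).

1.21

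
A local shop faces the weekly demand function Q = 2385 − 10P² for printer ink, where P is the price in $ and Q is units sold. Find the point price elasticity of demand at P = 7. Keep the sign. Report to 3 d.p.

-0.517

At P = 7, Q = 1895.
dQ/dP = −20P = -140.
ε = (dQ/dP)(P/Q) = (-140)(7/1895).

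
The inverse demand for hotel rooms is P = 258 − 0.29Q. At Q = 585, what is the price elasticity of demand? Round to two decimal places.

-0.52

At Q = 585, P = 258 − 0.29(585) = 88.35.
dP/dQ = −0.29, so dQ/dP = 1/(−0.29) = -3.448.
ε = (dQ/dP)(P/Q) = (-3.448)(88.35/585).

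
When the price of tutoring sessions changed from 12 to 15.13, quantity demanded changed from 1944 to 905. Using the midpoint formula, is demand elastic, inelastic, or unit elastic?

elastic

Arc ε ≈ -3.161.
|ε| = 3.16 > 1.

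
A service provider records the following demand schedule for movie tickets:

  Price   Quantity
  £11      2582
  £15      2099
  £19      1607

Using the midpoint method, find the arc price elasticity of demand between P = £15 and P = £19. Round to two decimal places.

-1.13

At P = 15, Q = 2099; at P = 19, Q = 1607.
ΔQ = -492, ΔP = 4. Midpoints: P̄ = 17.00, Q̄ = 1853.0.
ε = (ΔQ/ΔP)(P̄/Q̄) = (-492/4)(17.00/1853.0).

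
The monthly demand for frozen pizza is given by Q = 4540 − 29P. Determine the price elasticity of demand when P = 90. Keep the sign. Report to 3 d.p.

At P = 90, Q = 1930.
dQ/dP = −29.
ε = (dQ/dP)(P/Q) = (-29)(90/1930).

-1.352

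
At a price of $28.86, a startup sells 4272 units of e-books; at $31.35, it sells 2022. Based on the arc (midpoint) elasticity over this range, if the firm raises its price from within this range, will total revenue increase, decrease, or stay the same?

decrease

Arc ε = (-2250/2.49)(30.11/3147.0) ≈ -8.644.
|ε| = 8.64 > 1, so demand is elastic. A price rise therefore reduces total revenue.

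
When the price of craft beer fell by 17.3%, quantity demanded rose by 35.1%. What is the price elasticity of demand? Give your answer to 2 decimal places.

ε = %ΔQ / %ΔP = (35.1)/(-17.3) = -2.029.

-2.03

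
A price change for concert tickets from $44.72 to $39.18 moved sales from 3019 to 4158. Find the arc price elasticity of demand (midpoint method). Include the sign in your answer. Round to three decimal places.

-2.403

ΔQ = 4158 − 3019 = 1139; ΔP = 39.18 − 44.72 = -5.54.
Midpoints: P̄ = 41.95, Q̄ = 3588.5.
ε = (ΔQ/ΔP)(P̄/Q̄) = (1139/-5.54)(41.95/3588.5).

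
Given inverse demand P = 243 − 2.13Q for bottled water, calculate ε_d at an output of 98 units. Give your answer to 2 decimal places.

-0.16

At Q = 98, P = 243 − 2.13(98) = 34.26.
dP/dQ = −2.13, so dQ/dP = 1/(−2.13) = -0.469.
ε = (dQ/dP)(P/Q) = (-0.469)(34.26/98).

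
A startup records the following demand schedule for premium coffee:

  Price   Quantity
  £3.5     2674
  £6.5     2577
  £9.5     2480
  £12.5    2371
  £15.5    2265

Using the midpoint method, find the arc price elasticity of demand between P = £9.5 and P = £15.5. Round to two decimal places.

At P = 9.5, Q = 2480; at P = 15.5, Q = 2265.
ΔQ = -215, ΔP = 6.0. Midpoints: P̄ = 12.50, Q̄ = 2372.5.
ε = (ΔQ/ΔP)(P̄/Q̄) = (-215/6.0)(12.50/2372.5).

-0.19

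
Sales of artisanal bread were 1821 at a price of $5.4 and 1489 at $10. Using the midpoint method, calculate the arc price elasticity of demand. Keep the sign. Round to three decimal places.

-0.336

ΔQ = 1489 − 1821 = -332; ΔP = 10 − 5.4 = 4.6.
Midpoints: P̄ = 7.70, Q̄ = 1655.0.
ε = (ΔQ/ΔP)(P̄/Q̄) = (-332/4.6)(7.70/1655.0).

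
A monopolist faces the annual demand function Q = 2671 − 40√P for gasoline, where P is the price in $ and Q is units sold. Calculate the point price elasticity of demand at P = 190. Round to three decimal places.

At P = 190, Q = 2119.638.
dQ/dP = −40/(2√P) = -1.451.
ε = (dQ/dP)(P/Q) = (-1.451)(190/2119.638).
|ε| < 1, so demand is inelastic at this price.

-0.130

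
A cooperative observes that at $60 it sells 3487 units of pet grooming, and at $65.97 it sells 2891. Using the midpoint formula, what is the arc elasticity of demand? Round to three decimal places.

ΔQ = 2891 − 3487 = -596; ΔP = 65.97 − 60 = 5.97.
Midpoints: P̄ = 62.98, Q̄ = 3189.0.
ε = (ΔQ/ΔP)(P̄/Q̄) = (-596/5.97)(62.98/3189.0).

-1.972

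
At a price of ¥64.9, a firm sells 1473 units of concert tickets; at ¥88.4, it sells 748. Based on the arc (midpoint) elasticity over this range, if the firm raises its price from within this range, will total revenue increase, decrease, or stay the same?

decrease

Arc ε = (-725/23.5)(76.65/1110.5) ≈ -2.129.
|ε| = 2.13 > 1, so demand is elastic. A price rise therefore reduces total revenue.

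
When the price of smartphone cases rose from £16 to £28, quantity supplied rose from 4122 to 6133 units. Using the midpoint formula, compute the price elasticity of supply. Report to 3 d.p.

ΔQ = 6133 − 4122 = 2011; ΔP = 28 − 16 = 12.
Midpoints: P̄ = 22.00, Q̄ = 5127.5.
ε_s = (ΔQ/ΔP)(P̄/Q̄) = (2011/12)(22.00/5127.5).

0.719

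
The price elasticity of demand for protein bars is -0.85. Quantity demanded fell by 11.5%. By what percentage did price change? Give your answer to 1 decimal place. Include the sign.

13.5%

%ΔP ≈ %ΔQ / ε = (-11.5%)/(-0.85) = 13.53%.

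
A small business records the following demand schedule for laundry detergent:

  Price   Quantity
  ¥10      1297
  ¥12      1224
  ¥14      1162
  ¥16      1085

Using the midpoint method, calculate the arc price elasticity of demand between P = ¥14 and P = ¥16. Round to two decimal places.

At P = 14, Q = 1162; at P = 16, Q = 1085.
ΔQ = -77, ΔP = 2. Midpoints: P̄ = 15.00, Q̄ = 1123.5.
ε = (ΔQ/ΔP)(P̄/Q̄) = (-77/2)(15.00/1123.5).

-0.51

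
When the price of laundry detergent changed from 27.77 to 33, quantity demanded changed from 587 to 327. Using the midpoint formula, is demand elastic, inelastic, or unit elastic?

elastic

Arc ε ≈ -3.305.
|ε| = 3.31 > 1.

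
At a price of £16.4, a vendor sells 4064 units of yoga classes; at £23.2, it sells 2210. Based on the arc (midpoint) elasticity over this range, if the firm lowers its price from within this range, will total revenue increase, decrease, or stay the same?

increase

Arc ε = (-1854/6.8)(19.80/3137.0) ≈ -1.721.
|ε| = 1.72 > 1, so demand is elastic. A price cut therefore raises total revenue.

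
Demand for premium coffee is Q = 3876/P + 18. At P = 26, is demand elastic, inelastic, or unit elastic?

Q = 167.077, dQ/dP = -5.734.
ε = (dQ/dP)(P/Q) ≈ -0.892.
|ε| = 0.89 < 1.

inelastic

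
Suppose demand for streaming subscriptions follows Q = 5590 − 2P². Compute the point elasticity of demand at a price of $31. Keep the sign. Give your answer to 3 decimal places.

-1.048

At P = 31, Q = 3668.
dQ/dP = −4P = -124.
ε = (dQ/dP)(P/Q) = (-124)(31/3668).
|ε| > 1, so demand is elastic at this price.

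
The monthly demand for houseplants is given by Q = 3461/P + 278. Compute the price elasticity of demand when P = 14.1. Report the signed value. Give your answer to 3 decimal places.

At P = 14.1, Q = 523.461.
dQ/dP = −3461/P² = -17.409.
ε = (dQ/dP)(P/Q) = (-17.409)(14.1/523.461).
|ε| < 1, so demand is inelastic at this price.

-0.469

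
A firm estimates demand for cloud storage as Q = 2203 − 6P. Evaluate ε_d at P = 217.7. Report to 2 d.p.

-1.46

At P = 217.7, Q = 896.800.
dQ/dP = −6.
ε = (dQ/dP)(P/Q) = (-6)(217.7/896.800).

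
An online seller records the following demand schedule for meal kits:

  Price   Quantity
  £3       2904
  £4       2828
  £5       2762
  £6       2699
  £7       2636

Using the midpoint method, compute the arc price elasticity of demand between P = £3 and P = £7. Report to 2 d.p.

-0.12

At P = 3, Q = 2904; at P = 7, Q = 2636.
ΔQ = -268, ΔP = 4. Midpoints: P̄ = 5.00, Q̄ = 2770.0.
ε = (ΔQ/ΔP)(P̄/Q̄) = (-268/4)(5.00/2770.0).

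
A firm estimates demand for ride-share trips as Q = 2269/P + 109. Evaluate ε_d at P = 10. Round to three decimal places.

At P = 10, Q = 335.900.
dQ/dP = −2269/P² = -22.690.
ε = (dQ/dP)(P/Q) = (-22.690)(10/335.900).

-0.675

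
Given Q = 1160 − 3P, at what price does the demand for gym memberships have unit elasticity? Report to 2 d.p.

193.33

For linear demand Q = a − bP, ε = −bP/(a − bP). |ε| = 1 when bP = a − bP, i.e. P = a/(2b).
P = 1160/(2·3) = 1160/6 = 193.3333.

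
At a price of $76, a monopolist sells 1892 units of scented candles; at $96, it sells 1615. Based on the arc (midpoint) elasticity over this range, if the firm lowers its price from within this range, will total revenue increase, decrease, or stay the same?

Arc ε = (-277/20)(86.00/1753.5) ≈ -0.679.
|ε| = 0.68 < 1, so demand is inelastic. A price cut therefore reduces total revenue.

decrease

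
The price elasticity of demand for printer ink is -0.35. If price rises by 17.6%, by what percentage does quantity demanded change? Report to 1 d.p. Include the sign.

%ΔQ ≈ ε × %ΔP = (-0.35)(17.6%) = -6.16%.

-6.2%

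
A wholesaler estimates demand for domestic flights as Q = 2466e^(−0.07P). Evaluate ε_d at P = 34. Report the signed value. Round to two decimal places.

At P = 34, Q = 228.230.
dQ/dP = −0.07·2466e^(−0.07P) = −0.07Q = -15.976.
ε = (dQ/dP)(P/Q) = (-15.976)(34/228.230).

-2.38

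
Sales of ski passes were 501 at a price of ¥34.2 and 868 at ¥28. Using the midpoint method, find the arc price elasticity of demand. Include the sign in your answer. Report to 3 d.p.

-2.689

ΔQ = 868 − 501 = 367; ΔP = 28 − 34.2 = -6.2.
Midpoints: P̄ = 31.10, Q̄ = 684.5.
ε = (ΔQ/ΔP)(P̄/Q̄) = (367/-6.2)(31.10/684.5).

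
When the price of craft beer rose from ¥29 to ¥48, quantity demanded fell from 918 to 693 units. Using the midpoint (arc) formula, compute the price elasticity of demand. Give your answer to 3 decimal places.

ΔQ = 693 − 918 = -225; ΔP = 48 − 29 = 19.
Midpoints: P̄ = 38.50, Q̄ = 805.5.
ε = (ΔQ/ΔP)(P̄/Q̄) = (-225/19)(38.50/805.5).

-0.566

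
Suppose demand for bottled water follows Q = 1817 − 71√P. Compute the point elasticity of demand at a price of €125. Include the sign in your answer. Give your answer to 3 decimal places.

At P = 125, Q = 1023.196.
dQ/dP = −71/(2√P) = -3.175.
ε = (dQ/dP)(P/Q) = (-3.175)(125/1023.196).
|ε| < 1, so demand is inelastic at this price.

-0.388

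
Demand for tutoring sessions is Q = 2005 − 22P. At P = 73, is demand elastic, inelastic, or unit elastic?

Q = 399, dQ/dP = -22.
ε = (dQ/dP)(P/Q) ≈ -4.025.
|ε| = 4.03 > 1.

elastic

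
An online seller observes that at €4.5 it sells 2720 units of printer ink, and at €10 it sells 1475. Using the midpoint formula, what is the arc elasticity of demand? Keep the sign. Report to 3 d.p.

-0.782

ΔQ = 1475 − 2720 = -1245; ΔP = 10 − 4.5 = 5.5.
Midpoints: P̄ = 7.25, Q̄ = 2097.5.
ε = (ΔQ/ΔP)(P̄/Q̄) = (-1245/5.5)(7.25/2097.5).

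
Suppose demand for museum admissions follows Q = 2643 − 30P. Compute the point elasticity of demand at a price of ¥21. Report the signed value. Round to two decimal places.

-0.31

At P = 21, Q = 2013.
dQ/dP = −30.
ε = (dQ/dP)(P/Q) = (-30)(21/2013).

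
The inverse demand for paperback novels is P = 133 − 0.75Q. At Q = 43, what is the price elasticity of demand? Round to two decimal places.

At Q = 43, P = 133 − 0.75(43) = 100.75.
dP/dQ = −0.75, so dQ/dP = 1/(−0.75) = -1.333.
ε = (dQ/dP)(P/Q) = (-1.333)(100.75/43).

-3.12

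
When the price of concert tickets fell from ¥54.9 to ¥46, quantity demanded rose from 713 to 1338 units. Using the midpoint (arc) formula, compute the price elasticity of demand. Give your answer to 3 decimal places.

-3.455

ΔQ = 1338 − 713 = 625; ΔP = 46 − 54.9 = -8.9.
Midpoints: P̄ = 50.45, Q̄ = 1025.5.
ε = (ΔQ/ΔP)(P̄/Q̄) = (625/-8.9)(50.45/1025.5).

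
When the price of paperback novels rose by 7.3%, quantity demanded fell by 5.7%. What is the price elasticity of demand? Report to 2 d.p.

ε = %ΔQ / %ΔP = (-5.7)/(7.3) = -0.781.

-0.78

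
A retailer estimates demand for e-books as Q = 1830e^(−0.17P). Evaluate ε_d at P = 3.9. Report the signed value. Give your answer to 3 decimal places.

At P = 3.9, Q = 943.005.
dQ/dP = −0.17·1830e^(−0.17P) = −0.17Q = -160.311.
ε = (dQ/dP)(P/Q) = (-160.311)(3.9/943.005).
|ε| < 1, so demand is inelastic at this price.

-0.663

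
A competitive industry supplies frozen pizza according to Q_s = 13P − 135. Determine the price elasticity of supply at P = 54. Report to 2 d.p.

1.24

At P = 54, Q_s = 567.
dQ_s/dP = 13.
ε_s = (dQ_s/dP)(P/Q_s) = (13)(54/567).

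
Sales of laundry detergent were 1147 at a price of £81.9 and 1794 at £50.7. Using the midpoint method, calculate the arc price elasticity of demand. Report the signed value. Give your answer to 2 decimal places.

ΔQ = 1794 − 1147 = 647; ΔP = 50.7 − 81.9 = -31.2.
Midpoints: P̄ = 66.30, Q̄ = 1470.5.
ε = (ΔQ/ΔP)(P̄/Q̄) = (647/-31.2)(66.30/1470.5).

-0.93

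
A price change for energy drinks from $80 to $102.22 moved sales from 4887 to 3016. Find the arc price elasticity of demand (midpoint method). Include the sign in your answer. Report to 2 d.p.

-1.94

ΔQ = 3016 − 4887 = -1871; ΔP = 102.22 − 80 = 22.22.
Midpoints: P̄ = 91.11, Q̄ = 3951.5.
ε = (ΔQ/ΔP)(P̄/Q̄) = (-1871/22.22)(91.11/3951.5).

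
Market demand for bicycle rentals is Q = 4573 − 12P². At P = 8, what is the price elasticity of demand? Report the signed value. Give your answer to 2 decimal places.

At P = 8, Q = 3805.
dQ/dP = −24P = -192.
ε = (dQ/dP)(P/Q) = (-192)(8/3805).

-0.40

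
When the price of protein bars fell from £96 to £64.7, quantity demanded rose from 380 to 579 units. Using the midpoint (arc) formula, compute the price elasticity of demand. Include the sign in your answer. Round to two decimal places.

ΔQ = 579 − 380 = 199; ΔP = 64.7 − 96 = -31.3.
Midpoints: P̄ = 80.35, Q̄ = 479.5.
ε = (ΔQ/ΔP)(P̄/Q̄) = (199/-31.3)(80.35/479.5).

-1.07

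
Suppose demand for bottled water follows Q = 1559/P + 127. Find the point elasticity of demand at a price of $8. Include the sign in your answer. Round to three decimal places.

At P = 8, Q = 321.875.
dQ/dP = −1559/P² = -24.359.
ε = (dQ/dP)(P/Q) = (-24.359)(8/321.875).
|ε| < 1, so demand is inelastic at this price.

-0.605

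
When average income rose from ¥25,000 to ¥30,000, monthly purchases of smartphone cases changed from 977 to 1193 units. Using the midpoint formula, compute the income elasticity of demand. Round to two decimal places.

1.09

ΔQ = 216, ΔI = 5000. Midpoints: Ī = 27,500, Q̄ = 1085.0.
ε_I = (ΔQ/ΔI)(Ī/Q̄) = (216/5000)(27500/1085.0).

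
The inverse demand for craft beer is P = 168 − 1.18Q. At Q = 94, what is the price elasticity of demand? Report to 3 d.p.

At Q = 94, P = 168 − 1.18(94) = 57.08.
dP/dQ = −1.18, so dQ/dP = 1/(−1.18) = -0.847.
ε = (dQ/dP)(P/Q) = (-0.847)(57.08/94).

-0.515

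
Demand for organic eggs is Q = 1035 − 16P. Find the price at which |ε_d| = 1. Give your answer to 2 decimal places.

32.34

For linear demand Q = a − bP, ε = −bP/(a − bP). |ε| = 1 when bP = a − bP, i.e. P = a/(2b).
P = 1035/(2·16) = 1035/32 = 32.3438.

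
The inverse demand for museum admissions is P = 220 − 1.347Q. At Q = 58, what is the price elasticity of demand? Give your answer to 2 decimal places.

-1.82

At Q = 58, P = 220 − 1.347(58) = 141.87.
dP/dQ = −1.347, so dQ/dP = 1/(−1.347) = -0.742.
ε = (dQ/dP)(P/Q) = (-0.742)(141.87/58).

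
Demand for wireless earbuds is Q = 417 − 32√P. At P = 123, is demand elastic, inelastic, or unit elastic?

elastic

Q = 62.103, dQ/dP = -1.443.
ε = (dQ/dP)(P/Q) ≈ -2.857.
|ε| = 2.86 > 1.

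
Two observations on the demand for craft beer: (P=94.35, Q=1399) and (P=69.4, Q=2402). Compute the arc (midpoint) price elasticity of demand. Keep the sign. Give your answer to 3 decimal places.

ΔQ = 2402 − 1399 = 1003; ΔP = 69.4 − 94.35 = -24.95.
Midpoints: P̄ = 81.88, Q̄ = 1900.5.
ε = (ΔQ/ΔP)(P̄/Q̄) = (1003/-24.95)(81.88/1900.5).

-1.732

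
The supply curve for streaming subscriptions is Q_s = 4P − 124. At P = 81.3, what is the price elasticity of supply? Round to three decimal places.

At P = 81.3, Q_s = 201.20.
dQ_s/dP = 4.
ε_s = (dQ_s/dP)(P/Q_s) = (4)(81.3/201.20).

1.616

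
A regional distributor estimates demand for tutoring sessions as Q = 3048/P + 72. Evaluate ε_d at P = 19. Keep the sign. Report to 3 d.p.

At P = 19, Q = 232.421.
dQ/dP = −3048/P² = -8.443.
ε = (dQ/dP)(P/Q) = (-8.443)(19/232.421).

-0.690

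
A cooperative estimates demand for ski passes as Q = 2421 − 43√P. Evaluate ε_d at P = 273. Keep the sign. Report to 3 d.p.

-0.208

At P = 273, Q = 1710.523.
dQ/dP = −43/(2√P) = -1.301.
ε = (dQ/dP)(P/Q) = (-1.301)(273/1710.523).
|ε| < 1, so demand is inelastic at this price.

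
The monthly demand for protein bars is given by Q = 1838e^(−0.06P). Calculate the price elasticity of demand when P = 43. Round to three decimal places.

-2.580

At P = 43, Q = 139.273.
dQ/dP = −0.06·1838e^(−0.06P) = −0.06Q = -8.356.
ε = (dQ/dP)(P/Q) = (-8.356)(43/139.273).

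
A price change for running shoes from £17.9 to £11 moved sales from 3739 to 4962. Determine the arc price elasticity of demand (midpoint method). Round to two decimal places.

-0.59

ΔQ = 4962 − 3739 = 1223; ΔP = 11 − 17.9 = -6.9.
Midpoints: P̄ = 14.45, Q̄ = 4350.5.
ε = (ΔQ/ΔP)(P̄/Q̄) = (1223/-6.9)(14.45/4350.5).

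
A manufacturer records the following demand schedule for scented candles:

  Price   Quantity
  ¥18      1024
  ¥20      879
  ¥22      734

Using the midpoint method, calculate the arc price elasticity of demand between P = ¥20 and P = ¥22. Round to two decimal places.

-1.89

At P = 20, Q = 879; at P = 22, Q = 734.
ΔQ = -145, ΔP = 2. Midpoints: P̄ = 21.00, Q̄ = 806.5.
ε = (ΔQ/ΔP)(P̄/Q̄) = (-145/2)(21.00/806.5).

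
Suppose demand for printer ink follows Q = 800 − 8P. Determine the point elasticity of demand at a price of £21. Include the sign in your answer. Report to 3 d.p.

At P = 21, Q = 632.
dQ/dP = −8.
ε = (dQ/dP)(P/Q) = (-8)(21/632).
|ε| < 1, so demand is inelastic at this price.

-0.266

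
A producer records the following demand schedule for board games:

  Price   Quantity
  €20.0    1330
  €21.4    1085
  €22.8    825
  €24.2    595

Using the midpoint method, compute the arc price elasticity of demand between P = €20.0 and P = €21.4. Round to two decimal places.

-3.00

At P = 20.0, Q = 1330; at P = 21.4, Q = 1085.
ΔQ = -245, ΔP = 1.4. Midpoints: P̄ = 20.70, Q̄ = 1207.5.
ε = (ΔQ/ΔP)(P̄/Q̄) = (-245/1.4)(20.70/1207.5).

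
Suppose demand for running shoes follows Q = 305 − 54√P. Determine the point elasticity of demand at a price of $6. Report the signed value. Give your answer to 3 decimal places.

At P = 6, Q = 172.728.
dQ/dP = −54/(2√P) = -11.023.
ε = (dQ/dP)(P/Q) = (-11.023)(6/172.728).

-0.383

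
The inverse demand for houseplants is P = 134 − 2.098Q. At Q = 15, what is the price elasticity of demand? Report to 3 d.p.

At Q = 15, P = 134 − 2.098(15) = 102.53.
dP/dQ = −2.098, so dQ/dP = 1/(−2.098) = -0.477.
ε = (dQ/dP)(P/Q) = (-0.477)(102.53/15).

-3.258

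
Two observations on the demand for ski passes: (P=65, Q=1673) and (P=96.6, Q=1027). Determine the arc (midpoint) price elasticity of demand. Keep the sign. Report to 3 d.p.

ΔQ = 1027 − 1673 = -646; ΔP = 96.6 − 65 = 31.6.
Midpoints: P̄ = 80.80, Q̄ = 1350.0.
ε = (ΔQ/ΔP)(P̄/Q̄) = (-646/31.6)(80.80/1350.0).

-1.224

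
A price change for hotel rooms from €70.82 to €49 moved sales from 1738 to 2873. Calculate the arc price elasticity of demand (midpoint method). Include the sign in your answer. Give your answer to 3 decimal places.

-1.352

ΔQ = 2873 − 1738 = 1135; ΔP = 49 − 70.82 = -21.82.
Midpoints: P̄ = 59.91, Q̄ = 2305.5.
ε = (ΔQ/ΔP)(P̄/Q̄) = (1135/-21.82)(59.91/2305.5).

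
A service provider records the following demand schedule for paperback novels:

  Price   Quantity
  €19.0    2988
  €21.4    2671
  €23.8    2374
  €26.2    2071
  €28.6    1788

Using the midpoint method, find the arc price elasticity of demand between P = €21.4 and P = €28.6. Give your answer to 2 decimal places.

-1.38

At P = 21.4, Q = 2671; at P = 28.6, Q = 1788.
ΔQ = -883, ΔP = 7.2. Midpoints: P̄ = 25.00, Q̄ = 2229.5.
ε = (ΔQ/ΔP)(P̄/Q̄) = (-883/7.2)(25.00/2229.5).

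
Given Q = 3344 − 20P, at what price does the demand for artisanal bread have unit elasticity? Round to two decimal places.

83.60

For linear demand Q = a − bP, ε = −bP/(a − bP). |ε| = 1 when bP = a − bP, i.e. P = a/(2b).
P = 3344/(2·20) = 3344/40 = 83.6000.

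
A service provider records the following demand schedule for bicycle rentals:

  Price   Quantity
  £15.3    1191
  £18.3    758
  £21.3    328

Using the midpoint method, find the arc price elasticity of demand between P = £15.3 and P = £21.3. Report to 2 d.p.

At P = 15.3, Q = 1191; at P = 21.3, Q = 328.
ΔQ = -863, ΔP = 6.0. Midpoints: P̄ = 18.30, Q̄ = 759.5.
ε = (ΔQ/ΔP)(P̄/Q̄) = (-863/6.0)(18.30/759.5).

-3.47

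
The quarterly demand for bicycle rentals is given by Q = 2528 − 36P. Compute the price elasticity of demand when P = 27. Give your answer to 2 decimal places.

-0.62

At P = 27, Q = 1556.
dQ/dP = −36.
ε = (dQ/dP)(P/Q) = (-36)(27/1556).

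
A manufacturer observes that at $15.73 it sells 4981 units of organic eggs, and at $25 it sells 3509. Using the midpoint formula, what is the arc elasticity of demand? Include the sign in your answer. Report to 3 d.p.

ΔQ = 3509 − 4981 = -1472; ΔP = 25 − 15.73 = 9.27.
Midpoints: P̄ = 20.37, Q̄ = 4245.0.
ε = (ΔQ/ΔP)(P̄/Q̄) = (-1472/9.27)(20.37/4245.0).

-0.762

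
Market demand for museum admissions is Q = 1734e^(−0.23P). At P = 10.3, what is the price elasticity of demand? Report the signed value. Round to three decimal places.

-2.369

At P = 10.3, Q = 162.258.
dQ/dP = −0.23·1734e^(−0.23P) = −0.23Q = -37.319.
ε = (dQ/dP)(P/Q) = (-37.319)(10.3/162.258).
|ε| > 1, so demand is elastic at this price.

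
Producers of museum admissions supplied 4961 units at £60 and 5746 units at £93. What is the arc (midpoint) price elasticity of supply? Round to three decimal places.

ΔQ = 5746 − 4961 = 785; ΔP = 93 − 60 = 33.
Midpoints: P̄ = 76.50, Q̄ = 5353.5.
ε_s = (ΔQ/ΔP)(P̄/Q̄) = (785/33)(76.50/5353.5).

0.340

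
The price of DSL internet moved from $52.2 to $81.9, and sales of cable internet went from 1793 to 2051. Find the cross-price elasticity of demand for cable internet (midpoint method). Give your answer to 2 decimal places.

ΔQ_x = 2051 − 1793 = 258; ΔP_y = 81.9 − 52.2 = 29.7.
Midpoints: P̄_y = 67.05, Q̄_x = 1922.0.
ε_xy = (ΔQ_x/ΔP_y)(P̄_y/Q̄_x) = (258/29.7)(67.05/1922.0).

0.30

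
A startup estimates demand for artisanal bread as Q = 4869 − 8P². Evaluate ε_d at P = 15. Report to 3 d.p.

-1.173

At P = 15, Q = 3069.
dQ/dP = −16P = -240.
ε = (dQ/dP)(P/Q) = (-240)(15/3069).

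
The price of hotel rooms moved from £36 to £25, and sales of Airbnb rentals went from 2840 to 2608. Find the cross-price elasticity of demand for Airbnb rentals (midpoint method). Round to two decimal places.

0.24

ΔQ_x = 2608 − 2840 = -232; ΔP_y = 25 − 36 = -11.
Midpoints: P̄_y = 30.50, Q̄_x = 2724.0.
ε_xy = (ΔQ_x/ΔP_y)(P̄_y/Q̄_x) = (-232/-11)(30.50/2724.0).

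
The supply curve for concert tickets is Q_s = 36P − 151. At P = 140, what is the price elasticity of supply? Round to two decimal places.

1.03

At P = 140, Q_s = 4889.
dQ_s/dP = 36.
ε_s = (dQ_s/dP)(P/Q_s) = (36)(140/4889).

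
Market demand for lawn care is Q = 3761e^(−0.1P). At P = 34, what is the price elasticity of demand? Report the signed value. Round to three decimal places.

-3.400

At P = 34, Q = 125.517.
dQ/dP = −0.1·3761e^(−0.1P) = −0.1Q = -12.552.
ε = (dQ/dP)(P/Q) = (-12.552)(34/125.517).
|ε| > 1, so demand is elastic at this price.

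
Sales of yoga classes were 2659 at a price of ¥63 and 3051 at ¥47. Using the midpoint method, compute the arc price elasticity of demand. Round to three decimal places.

-0.472

ΔQ = 3051 − 2659 = 392; ΔP = 47 − 63 = -16.
Midpoints: P̄ = 55.00, Q̄ = 2855.0.
ε = (ΔQ/ΔP)(P̄/Q̄) = (392/-16)(55.00/2855.0).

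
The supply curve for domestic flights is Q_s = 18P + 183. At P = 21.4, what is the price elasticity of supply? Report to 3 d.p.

0.678

At P = 21.4, Q_s = 568.20.
dQ_s/dP = 18.
ε_s = (dQ_s/dP)(P/Q_s) = (18)(21.4/568.20).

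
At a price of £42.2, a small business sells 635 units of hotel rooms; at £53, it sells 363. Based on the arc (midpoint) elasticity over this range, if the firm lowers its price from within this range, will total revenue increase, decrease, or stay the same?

Arc ε = (-272/10.8)(47.60/499.0) ≈ -2.402.
|ε| = 2.40 > 1, so demand is elastic. A price cut therefore raises total revenue.

increase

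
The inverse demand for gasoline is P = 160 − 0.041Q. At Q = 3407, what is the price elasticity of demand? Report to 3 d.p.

At Q = 3407, P = 160 − 0.041(3407) = 20.31.
dP/dQ = −0.041, so dQ/dP = 1/(−0.041) = -24.390.
ε = (dQ/dP)(P/Q) = (-24.390)(20.31/3407).

-0.145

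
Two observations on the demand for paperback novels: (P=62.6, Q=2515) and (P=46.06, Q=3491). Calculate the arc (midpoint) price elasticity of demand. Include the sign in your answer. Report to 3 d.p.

ΔQ = 3491 − 2515 = 976; ΔP = 46.06 − 62.6 = -16.54.
Midpoints: P̄ = 54.33, Q̄ = 3003.0.
ε = (ΔQ/ΔP)(P̄/Q̄) = (976/-16.54)(54.33/3003.0).

-1.068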